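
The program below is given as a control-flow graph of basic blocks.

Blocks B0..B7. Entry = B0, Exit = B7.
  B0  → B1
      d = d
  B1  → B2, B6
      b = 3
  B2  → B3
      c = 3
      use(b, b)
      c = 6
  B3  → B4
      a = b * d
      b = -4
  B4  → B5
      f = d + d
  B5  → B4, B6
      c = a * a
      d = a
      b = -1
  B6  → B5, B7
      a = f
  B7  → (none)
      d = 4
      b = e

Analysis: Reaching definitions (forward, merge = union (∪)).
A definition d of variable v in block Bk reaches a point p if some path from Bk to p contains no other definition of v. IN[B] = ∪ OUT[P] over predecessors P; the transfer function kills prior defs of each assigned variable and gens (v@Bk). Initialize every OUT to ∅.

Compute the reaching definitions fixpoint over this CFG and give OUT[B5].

Answer: {a@B3, a@B6, b@B5, c@B5, d@B5, f@B4}

Working:
Per-block solution:
  B0:   IN={}   OUT={d@B0}
  B1:   IN={d@B0}   OUT={b@B1, d@B0}
  B2:   IN={b@B1, d@B0}   OUT={b@B1, c@B2, d@B0}
  B3:   IN={b@B1, c@B2, d@B0}   OUT={a@B3, b@B3, c@B2, d@B0}
  B4:   IN={a@B3, a@B6, b@B3, b@B5, c@B2, c@B5, d@B0, d@B5, f@B4}   OUT={a@B3, a@B6, b@B3, b@B5, c@B2, c@B5, d@B0, d@B5, f@B4}
  B5:   IN={a@B3, a@B6, b@B1, b@B3, b@B5, c@B2, c@B5, d@B0, d@B5, f@B4}   OUT={a@B3, a@B6, b@B5, c@B5, d@B5, f@B4}
  B6:   IN={a@B3, a@B6, b@B1, b@B5, c@B5, d@B0, d@B5, f@B4}   OUT={a@B6, b@B1, b@B5, c@B5, d@B0, d@B5, f@B4}
  B7:   IN={a@B6, b@B1, b@B5, c@B5, d@B0, d@B5, f@B4}   OUT={a@B6, b@B7, c@B5, d@B7, f@B4}

Merge at B5: IN[B5] = OUT[B4] ⊔ OUT[B6] = {a@B3, a@B6, b@B1, b@B3, b@B5, c@B2, c@B5, d@B0, d@B5, f@B4}
Applying B5's transfer function to that IN value gives OUT[B5] (row B5 above).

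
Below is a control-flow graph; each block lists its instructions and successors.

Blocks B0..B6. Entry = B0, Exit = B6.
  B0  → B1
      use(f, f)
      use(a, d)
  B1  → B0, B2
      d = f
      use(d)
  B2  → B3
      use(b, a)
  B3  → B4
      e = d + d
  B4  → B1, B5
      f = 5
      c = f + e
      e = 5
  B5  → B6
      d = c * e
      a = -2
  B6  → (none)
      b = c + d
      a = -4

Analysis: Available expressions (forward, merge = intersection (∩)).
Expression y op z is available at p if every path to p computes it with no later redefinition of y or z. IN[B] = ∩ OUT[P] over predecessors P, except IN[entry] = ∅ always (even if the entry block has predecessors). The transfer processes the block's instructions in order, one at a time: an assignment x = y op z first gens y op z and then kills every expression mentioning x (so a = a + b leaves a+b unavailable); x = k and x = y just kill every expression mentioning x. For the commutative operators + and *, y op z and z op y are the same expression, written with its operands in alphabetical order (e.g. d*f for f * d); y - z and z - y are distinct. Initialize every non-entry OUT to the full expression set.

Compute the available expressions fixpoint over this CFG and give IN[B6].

Fixpoint table:
  B0: | IN={} | OUT={}
  B1: | IN={} | OUT={}
  B2: | IN={} | OUT={}
  B3: | IN={} | OUT={d+d}
  B4: | IN={d+d} | OUT={d+d}
  B5: | IN={d+d} | OUT={c*e}
  B6: | IN={c*e} | OUT={c*e, c+d}

Merge at B6: IN[B6] = OUT[B5] = {c*e}

Answer: {c*e}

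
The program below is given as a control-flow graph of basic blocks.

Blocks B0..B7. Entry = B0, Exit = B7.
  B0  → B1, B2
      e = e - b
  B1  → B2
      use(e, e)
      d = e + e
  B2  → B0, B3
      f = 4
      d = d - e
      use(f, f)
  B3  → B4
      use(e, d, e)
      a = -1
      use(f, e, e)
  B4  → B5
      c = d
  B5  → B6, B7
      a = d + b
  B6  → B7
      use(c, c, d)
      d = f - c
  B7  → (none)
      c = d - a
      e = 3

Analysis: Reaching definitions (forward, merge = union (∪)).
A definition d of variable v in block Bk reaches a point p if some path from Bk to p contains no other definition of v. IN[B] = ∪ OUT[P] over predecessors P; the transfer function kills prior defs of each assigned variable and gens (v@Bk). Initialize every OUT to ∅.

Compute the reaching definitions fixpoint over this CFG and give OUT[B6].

Converged values:
  B0:   IN={d@B2, e@B0, f@B2}   OUT={d@B2, e@B0, f@B2}
  B1:   IN={d@B2, e@B0, f@B2}   OUT={d@B1, e@B0, f@B2}
  B2:   IN={d@B1, d@B2, e@B0, f@B2}   OUT={d@B2, e@B0, f@B2}
  B3:   IN={d@B2, e@B0, f@B2}   OUT={a@B3, d@B2, e@B0, f@B2}
  B4:   IN={a@B3, d@B2, e@B0, f@B2}   OUT={a@B3, c@B4, d@B2, e@B0, f@B2}
  B5:   IN={a@B3, c@B4, d@B2, e@B0, f@B2}   OUT={a@B5, c@B4, d@B2, e@B0, f@B2}
  B6:   IN={a@B5, c@B4, d@B2, e@B0, f@B2}   OUT={a@B5, c@B4, d@B6, e@B0, f@B2}
  B7:   IN={a@B5, c@B4, d@B2, d@B6, e@B0, f@B2}   OUT={a@B5, c@B7, d@B2, d@B6, e@B7, f@B2}

Merge at B6: IN[B6] = OUT[B5] = {a@B5, c@B4, d@B2, e@B0, f@B2}
Applying B6's transfer function to that IN value gives OUT[B6] (row B6 above).

Answer: {a@B5, c@B4, d@B6, e@B0, f@B2}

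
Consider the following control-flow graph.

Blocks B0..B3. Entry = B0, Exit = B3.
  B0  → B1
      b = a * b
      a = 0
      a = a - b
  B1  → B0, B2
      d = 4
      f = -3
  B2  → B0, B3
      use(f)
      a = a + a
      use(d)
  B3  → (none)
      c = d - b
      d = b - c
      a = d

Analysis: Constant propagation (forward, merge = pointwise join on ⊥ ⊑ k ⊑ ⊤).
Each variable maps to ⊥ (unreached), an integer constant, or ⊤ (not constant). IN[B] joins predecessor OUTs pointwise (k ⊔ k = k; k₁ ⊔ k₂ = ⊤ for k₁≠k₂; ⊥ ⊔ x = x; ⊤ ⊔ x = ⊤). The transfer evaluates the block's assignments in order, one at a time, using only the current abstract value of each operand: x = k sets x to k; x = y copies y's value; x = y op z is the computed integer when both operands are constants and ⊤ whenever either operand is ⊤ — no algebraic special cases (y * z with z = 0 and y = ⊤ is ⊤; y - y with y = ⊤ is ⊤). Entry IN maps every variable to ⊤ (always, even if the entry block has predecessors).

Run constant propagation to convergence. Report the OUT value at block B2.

Per-block solution:
  B0:   IN=(all ⊤)   OUT=(all ⊤)
  B1:   IN=(all ⊤)   OUT={d:4, f:-3; rest ⊤}
  B2:   IN={d:4, f:-3; rest ⊤}   OUT={d:4, f:-3; rest ⊤}
  B3:   IN={d:4, f:-3; rest ⊤}   OUT={f:-3; rest ⊤}

Merge at B2: IN[B2] = OUT[B1] = {a: ⊤, b: ⊤, c: ⊤, d: 4, e: ⊤, f: -3}
Applying B2's transfer function to that IN value gives OUT[B2] (row B2 above).

Answer: {a: ⊤, b: ⊤, c: ⊤, d: 4, e: ⊤, f: -3}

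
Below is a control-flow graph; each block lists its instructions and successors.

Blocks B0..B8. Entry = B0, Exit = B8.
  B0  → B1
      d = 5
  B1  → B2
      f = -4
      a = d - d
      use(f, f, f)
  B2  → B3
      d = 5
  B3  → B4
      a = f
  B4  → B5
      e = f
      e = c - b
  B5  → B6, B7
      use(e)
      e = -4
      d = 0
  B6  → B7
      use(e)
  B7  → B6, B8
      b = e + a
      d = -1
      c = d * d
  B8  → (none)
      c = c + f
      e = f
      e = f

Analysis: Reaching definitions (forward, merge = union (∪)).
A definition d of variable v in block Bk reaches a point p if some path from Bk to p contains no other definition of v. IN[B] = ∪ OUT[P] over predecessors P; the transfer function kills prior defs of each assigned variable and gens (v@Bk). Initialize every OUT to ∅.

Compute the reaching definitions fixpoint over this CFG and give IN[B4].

Answer: {a@B3, d@B2, f@B1}

Derivation:
Converged values:
  B0: | IN={} | OUT={d@B0}
  B1: | IN={d@B0} | OUT={a@B1, d@B0, f@B1}
  B2: | IN={a@B1, d@B0, f@B1} | OUT={a@B1, d@B2, f@B1}
  B3: | IN={a@B1, d@B2, f@B1} | OUT={a@B3, d@B2, f@B1}
  B4: | IN={a@B3, d@B2, f@B1} | OUT={a@B3, d@B2, e@B4, f@B1}
  B5: | IN={a@B3, d@B2, e@B4, f@B1} | OUT={a@B3, d@B5, e@B5, f@B1}
  B6: | IN={a@B3, b@B7, c@B7, d@B5, d@B7, e@B5, f@B1} | OUT={a@B3, b@B7, c@B7, d@B5, d@B7, e@B5, f@B1}
  B7: | IN={a@B3, b@B7, c@B7, d@B5, d@B7, e@B5, f@B1} | OUT={a@B3, b@B7, c@B7, d@B7, e@B5, f@B1}
  B8: | IN={a@B3, b@B7, c@B7, d@B7, e@B5, f@B1} | OUT={a@B3, b@B7, c@B8, d@B7, e@B8, f@B1}

Merge at B4: IN[B4] = OUT[B3] = {a@B3, d@B2, f@B1}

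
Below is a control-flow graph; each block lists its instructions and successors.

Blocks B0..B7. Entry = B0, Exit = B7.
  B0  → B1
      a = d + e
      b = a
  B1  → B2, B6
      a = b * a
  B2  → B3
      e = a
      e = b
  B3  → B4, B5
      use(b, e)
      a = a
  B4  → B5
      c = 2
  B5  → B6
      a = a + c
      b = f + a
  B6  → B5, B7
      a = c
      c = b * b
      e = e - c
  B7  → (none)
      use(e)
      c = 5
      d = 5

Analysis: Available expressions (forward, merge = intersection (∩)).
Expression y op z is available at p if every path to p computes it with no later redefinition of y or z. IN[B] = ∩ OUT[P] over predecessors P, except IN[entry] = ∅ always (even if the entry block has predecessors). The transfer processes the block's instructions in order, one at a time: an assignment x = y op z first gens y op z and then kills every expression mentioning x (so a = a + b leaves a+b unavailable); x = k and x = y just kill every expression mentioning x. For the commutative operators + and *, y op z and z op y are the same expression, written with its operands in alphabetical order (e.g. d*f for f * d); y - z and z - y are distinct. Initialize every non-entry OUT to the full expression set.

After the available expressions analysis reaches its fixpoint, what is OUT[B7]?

Converged values:
  B0:   IN={}   OUT={d+e}
  B1:   IN={d+e}   OUT={d+e}
  B2:   IN={d+e}   OUT={}
  B3:   IN={}   OUT={}
  B4:   IN={}   OUT={}
  B5:   IN={}   OUT={a+f}
  B6:   IN={}   OUT={b*b}
  B7:   IN={b*b}   OUT={b*b}

Merge at B7: IN[B7] = OUT[B6] = {b*b}
Applying B7's transfer function to that IN value gives OUT[B7] (row B7 above).

Answer: {b*b}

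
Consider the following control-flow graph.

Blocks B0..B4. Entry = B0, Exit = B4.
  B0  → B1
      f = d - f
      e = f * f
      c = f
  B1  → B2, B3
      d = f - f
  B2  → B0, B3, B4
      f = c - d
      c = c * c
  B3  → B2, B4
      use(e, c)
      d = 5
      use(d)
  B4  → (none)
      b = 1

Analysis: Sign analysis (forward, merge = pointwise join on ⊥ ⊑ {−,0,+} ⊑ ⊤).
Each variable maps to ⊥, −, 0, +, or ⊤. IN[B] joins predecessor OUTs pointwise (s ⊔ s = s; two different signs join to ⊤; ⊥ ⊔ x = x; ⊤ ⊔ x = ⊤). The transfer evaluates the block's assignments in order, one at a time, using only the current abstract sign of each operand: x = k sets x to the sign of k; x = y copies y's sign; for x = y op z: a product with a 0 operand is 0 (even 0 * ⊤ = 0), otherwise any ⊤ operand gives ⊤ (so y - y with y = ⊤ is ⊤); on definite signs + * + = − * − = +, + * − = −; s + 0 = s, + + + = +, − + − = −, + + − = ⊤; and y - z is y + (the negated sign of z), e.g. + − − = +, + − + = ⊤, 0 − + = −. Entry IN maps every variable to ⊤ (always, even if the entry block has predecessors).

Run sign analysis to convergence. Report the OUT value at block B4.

Converged values:
  B0: | IN=(all ⊤) | OUT=(all ⊤)
  B1: | IN=(all ⊤) | OUT=(all ⊤)
  B2: | IN=(all ⊤) | OUT=(all ⊤)
  B3: | IN=(all ⊤) | OUT={d:+; rest ⊤}
  B4: | IN=(all ⊤) | OUT={b:+; rest ⊤}

Merge at B4: IN[B4] = OUT[B2] ⊔ OUT[B3] = {a: ⊤, b: ⊤, c: ⊤, d: ⊤, e: ⊤, f: ⊤}
Applying B4's transfer function to that IN value gives OUT[B4] (row B4 above).

Answer: {a: ⊤, b: +, c: ⊤, d: ⊤, e: ⊤, f: ⊤}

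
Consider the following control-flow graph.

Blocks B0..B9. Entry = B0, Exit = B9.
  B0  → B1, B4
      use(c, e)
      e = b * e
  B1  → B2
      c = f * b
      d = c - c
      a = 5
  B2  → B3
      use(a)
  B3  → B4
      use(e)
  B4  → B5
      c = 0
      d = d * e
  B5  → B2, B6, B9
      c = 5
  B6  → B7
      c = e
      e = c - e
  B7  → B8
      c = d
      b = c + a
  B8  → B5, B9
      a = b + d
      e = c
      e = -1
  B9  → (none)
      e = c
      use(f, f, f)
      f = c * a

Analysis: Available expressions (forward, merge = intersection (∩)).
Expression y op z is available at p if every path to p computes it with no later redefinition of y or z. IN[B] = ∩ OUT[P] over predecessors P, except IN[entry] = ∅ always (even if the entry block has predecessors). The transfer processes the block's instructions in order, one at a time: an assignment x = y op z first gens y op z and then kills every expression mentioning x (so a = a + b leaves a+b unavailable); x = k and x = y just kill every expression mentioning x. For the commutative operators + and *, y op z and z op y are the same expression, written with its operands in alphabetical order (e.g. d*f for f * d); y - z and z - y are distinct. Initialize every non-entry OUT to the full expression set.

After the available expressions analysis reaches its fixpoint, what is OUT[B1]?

Converged values:
  B0: | IN={} | OUT={}
  B1: | IN={} | OUT={b*f, c-c}
  B2: | IN={} | OUT={}
  B3: | IN={} | OUT={}
  B4: | IN={} | OUT={}
  B5: | IN={} | OUT={}
  B6: | IN={} | OUT={}
  B7: | IN={} | OUT={a+c}
  B8: | IN={a+c} | OUT={b+d}
  B9: | IN={} | OUT={a*c}

Merge at B1: IN[B1] = OUT[B0] = {}
Applying B1's transfer function to that IN value gives OUT[B1] (row B1 above).

Answer: {b*f, c-c}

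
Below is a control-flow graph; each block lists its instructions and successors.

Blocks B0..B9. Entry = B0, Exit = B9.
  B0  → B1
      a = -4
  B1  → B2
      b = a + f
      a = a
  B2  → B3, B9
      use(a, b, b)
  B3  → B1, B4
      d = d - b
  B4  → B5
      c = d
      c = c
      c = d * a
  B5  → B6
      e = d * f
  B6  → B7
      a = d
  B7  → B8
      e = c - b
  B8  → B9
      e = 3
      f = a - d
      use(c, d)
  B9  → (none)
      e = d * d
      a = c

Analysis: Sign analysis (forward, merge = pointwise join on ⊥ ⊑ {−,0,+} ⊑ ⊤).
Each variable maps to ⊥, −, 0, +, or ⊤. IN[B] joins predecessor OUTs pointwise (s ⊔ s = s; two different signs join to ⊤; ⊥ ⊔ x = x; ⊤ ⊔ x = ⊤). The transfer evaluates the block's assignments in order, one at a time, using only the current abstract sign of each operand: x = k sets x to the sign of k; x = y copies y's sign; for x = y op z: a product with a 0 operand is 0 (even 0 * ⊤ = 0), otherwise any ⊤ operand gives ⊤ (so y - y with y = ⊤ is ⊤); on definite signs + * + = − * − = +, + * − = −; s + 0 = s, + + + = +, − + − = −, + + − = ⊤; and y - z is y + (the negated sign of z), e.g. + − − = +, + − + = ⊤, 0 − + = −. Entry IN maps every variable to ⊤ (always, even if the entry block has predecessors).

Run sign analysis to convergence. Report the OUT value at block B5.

Answer: {a: -, b: ⊤, c: ⊤, d: ⊤, e: ⊤, f: ⊤}

Trace:
Fixpoint table:
  B0:  IN=(all ⊤)  OUT={a:-; rest ⊤}
  B1:  IN={a:-; rest ⊤}  OUT={a:-; rest ⊤}
  B2:  IN={a:-; rest ⊤}  OUT={a:-; rest ⊤}
  B3:  IN={a:-; rest ⊤}  OUT={a:-; rest ⊤}
  B4:  IN={a:-; rest ⊤}  OUT={a:-; rest ⊤}
  B5:  IN={a:-; rest ⊤}  OUT={a:-; rest ⊤}
  B6:  IN={a:-; rest ⊤}  OUT=(all ⊤)
  B7:  IN=(all ⊤)  OUT=(all ⊤)
  B8:  IN=(all ⊤)  OUT={e:+; rest ⊤}
  B9:  IN=(all ⊤)  OUT=(all ⊤)

Merge at B5: IN[B5] = OUT[B4] = {a: -, b: ⊤, c: ⊤, d: ⊤, e: ⊤, f: ⊤}
Applying B5's transfer function to that IN value gives OUT[B5] (row B5 above).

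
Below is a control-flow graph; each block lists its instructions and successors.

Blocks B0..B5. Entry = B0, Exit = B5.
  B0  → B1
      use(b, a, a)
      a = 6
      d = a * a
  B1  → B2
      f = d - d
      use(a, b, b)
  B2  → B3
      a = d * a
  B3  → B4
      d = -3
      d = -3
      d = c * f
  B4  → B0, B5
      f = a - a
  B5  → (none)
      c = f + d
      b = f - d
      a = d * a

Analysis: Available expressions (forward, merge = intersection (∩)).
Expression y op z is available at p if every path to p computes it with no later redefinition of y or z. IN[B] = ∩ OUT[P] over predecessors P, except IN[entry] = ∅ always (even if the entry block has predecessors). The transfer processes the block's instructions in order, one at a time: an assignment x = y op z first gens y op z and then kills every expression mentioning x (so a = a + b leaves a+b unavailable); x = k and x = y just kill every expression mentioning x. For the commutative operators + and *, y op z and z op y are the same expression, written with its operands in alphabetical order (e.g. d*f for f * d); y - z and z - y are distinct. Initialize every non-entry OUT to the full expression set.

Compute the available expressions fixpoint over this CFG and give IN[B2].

Answer: {a*a, d-d}

Derivation:
Fixpoint table:
  B0:  IN={}  OUT={a*a}
  B1:  IN={a*a}  OUT={a*a, d-d}
  B2:  IN={a*a, d-d}  OUT={d-d}
  B3:  IN={d-d}  OUT={c*f}
  B4:  IN={c*f}  OUT={a-a}
  B5:  IN={a-a}  OUT={d+f, f-d}

Merge at B2: IN[B2] = OUT[B1] = {a*a, d-d}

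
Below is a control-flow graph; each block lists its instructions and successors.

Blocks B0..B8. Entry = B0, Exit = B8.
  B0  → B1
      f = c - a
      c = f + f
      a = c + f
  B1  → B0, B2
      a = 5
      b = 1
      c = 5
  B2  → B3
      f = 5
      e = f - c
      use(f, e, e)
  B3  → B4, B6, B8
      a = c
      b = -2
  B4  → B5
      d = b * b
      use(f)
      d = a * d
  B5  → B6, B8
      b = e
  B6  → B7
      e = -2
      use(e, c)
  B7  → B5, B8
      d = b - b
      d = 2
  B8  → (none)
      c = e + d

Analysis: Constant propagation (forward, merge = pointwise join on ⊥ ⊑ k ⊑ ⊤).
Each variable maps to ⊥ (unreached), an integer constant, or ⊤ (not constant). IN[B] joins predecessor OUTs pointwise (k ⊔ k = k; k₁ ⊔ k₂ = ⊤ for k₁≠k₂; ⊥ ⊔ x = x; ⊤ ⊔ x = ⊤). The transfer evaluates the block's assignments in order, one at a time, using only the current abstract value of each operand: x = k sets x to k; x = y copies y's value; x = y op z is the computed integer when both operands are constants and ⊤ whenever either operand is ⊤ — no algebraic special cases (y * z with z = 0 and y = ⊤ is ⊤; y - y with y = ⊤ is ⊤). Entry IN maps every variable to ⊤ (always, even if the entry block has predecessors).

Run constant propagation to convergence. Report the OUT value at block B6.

Answer: {a: 5, b: ⊤, c: 5, d: ⊤, e: -2, f: 5}

Working:
Converged values:
  B0:   IN=(all ⊤)   OUT=(all ⊤)
  B1:   IN=(all ⊤)   OUT={a:5, b:1, c:5; rest ⊤}
  B2:   IN={a:5, b:1, c:5; rest ⊤}   OUT={a:5, b:1, c:5, e:0, f:5; rest ⊤}
  B3:   IN={a:5, b:1, c:5, e:0, f:5; rest ⊤}   OUT={a:5, b:-2, c:5, e:0, f:5; rest ⊤}
  B4:   IN={a:5, b:-2, c:5, e:0, f:5; rest ⊤}   OUT={a:5, b:-2, c:5, d:20, e:0, f:5; rest ⊤}
  B5:   IN={a:5, c:5, f:5; rest ⊤}   OUT={a:5, c:5, f:5; rest ⊤}
  B6:   IN={a:5, c:5, f:5; rest ⊤}   OUT={a:5, c:5, e:-2, f:5; rest ⊤}
  B7:   IN={a:5, c:5, e:-2, f:5; rest ⊤}   OUT={a:5, c:5, d:2, e:-2, f:5; rest ⊤}
  B8:   IN={a:5, c:5, f:5; rest ⊤}   OUT={a:5, f:5; rest ⊤}

Merge at B6: IN[B6] = OUT[B3] ⊔ OUT[B5] = {a: 5, b: ⊤, c: 5, d: ⊤, e: ⊤, f: 5}
Applying B6's transfer function to that IN value gives OUT[B6] (row B6 above).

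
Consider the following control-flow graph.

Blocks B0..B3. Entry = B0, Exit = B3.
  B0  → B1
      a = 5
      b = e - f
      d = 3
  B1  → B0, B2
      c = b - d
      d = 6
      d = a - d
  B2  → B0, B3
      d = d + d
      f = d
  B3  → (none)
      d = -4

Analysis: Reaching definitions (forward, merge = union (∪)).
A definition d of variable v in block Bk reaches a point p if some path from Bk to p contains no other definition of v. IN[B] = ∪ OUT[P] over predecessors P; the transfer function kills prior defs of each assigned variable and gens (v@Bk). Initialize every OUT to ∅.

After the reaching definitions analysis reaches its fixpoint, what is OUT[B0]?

Answer: {a@B0, b@B0, c@B1, d@B0, f@B2}

Derivation:
Per-block solution:
  B0: | IN={a@B0, b@B0, c@B1, d@B1, d@B2, f@B2} | OUT={a@B0, b@B0, c@B1, d@B0, f@B2}
  B1: | IN={a@B0, b@B0, c@B1, d@B0, f@B2} | OUT={a@B0, b@B0, c@B1, d@B1, f@B2}
  B2: | IN={a@B0, b@B0, c@B1, d@B1, f@B2} | OUT={a@B0, b@B0, c@B1, d@B2, f@B2}
  B3: | IN={a@B0, b@B0, c@B1, d@B2, f@B2} | OUT={a@B0, b@B0, c@B1, d@B3, f@B2}

Merge at B0 (entry node, so the boundary value {} is joined with the incoming edge(s)): IN[B0] = {} ⊔ OUT[B1] ⊔ OUT[B2] = {a@B0, b@B0, c@B1, d@B1, d@B2, f@B2}
Applying B0's transfer function to that IN value gives OUT[B0] (row B0 above).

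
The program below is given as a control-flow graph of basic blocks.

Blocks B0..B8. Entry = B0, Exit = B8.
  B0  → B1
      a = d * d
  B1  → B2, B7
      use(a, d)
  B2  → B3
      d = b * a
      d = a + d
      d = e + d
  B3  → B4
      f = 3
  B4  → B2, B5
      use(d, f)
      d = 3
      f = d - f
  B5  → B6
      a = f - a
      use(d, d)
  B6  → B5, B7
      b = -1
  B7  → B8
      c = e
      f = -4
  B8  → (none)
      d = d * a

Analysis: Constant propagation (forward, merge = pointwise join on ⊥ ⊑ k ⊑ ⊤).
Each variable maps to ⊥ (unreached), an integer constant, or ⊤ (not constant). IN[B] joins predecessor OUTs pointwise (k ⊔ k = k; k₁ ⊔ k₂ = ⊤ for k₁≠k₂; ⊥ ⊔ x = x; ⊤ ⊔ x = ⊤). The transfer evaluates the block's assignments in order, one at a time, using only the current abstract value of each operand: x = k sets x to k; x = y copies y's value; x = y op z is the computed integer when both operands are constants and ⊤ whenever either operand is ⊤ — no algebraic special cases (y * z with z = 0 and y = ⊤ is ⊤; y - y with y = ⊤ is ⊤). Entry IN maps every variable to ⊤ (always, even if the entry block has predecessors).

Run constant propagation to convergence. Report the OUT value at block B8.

Answer: {a: ⊤, b: ⊤, c: ⊤, d: ⊤, e: ⊤, f: -4}

Working:
Per-block solution:
  B0: | IN=(all ⊤) | OUT=(all ⊤)
  B1: | IN=(all ⊤) | OUT=(all ⊤)
  B2: | IN=(all ⊤) | OUT=(all ⊤)
  B3: | IN=(all ⊤) | OUT={f:3; rest ⊤}
  B4: | IN={f:3; rest ⊤} | OUT={d:3, f:0; rest ⊤}
  B5: | IN={d:3, f:0; rest ⊤} | OUT={d:3, f:0; rest ⊤}
  B6: | IN={d:3, f:0; rest ⊤} | OUT={b:-1, d:3, f:0; rest ⊤}
  B7: | IN=(all ⊤) | OUT={f:-4; rest ⊤}
  B8: | IN={f:-4; rest ⊤} | OUT={f:-4; rest ⊤}

Merge at B8: IN[B8] = OUT[B7] = {a: ⊤, b: ⊤, c: ⊤, d: ⊤, e: ⊤, f: -4}
Applying B8's transfer function to that IN value gives OUT[B8] (row B8 above).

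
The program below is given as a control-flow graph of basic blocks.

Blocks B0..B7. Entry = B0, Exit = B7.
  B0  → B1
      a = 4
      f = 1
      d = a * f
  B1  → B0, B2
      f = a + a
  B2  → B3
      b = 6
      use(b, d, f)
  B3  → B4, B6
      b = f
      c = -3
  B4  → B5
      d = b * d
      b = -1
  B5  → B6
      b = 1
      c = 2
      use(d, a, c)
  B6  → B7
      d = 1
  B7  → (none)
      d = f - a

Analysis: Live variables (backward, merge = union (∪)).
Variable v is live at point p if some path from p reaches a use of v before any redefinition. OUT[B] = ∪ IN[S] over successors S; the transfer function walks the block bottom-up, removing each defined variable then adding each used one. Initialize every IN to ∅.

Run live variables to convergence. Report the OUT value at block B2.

Answer: {a, d, f}

Working:
Converged values:
  B0:   IN={}   OUT={a, d}
  B1:   IN={a, d}   OUT={a, d, f}
  B2:   IN={a, d, f}   OUT={a, d, f}
  B3:   IN={a, d, f}   OUT={a, b, d, f}
  B4:   IN={a, b, d, f}   OUT={a, d, f}
  B5:   IN={a, d, f}   OUT={a, f}
  B6:   IN={a, f}   OUT={a, f}
  B7:   IN={a, f}   OUT={}

Merge at B2: OUT[B2] = IN[B3] = {a, d, f}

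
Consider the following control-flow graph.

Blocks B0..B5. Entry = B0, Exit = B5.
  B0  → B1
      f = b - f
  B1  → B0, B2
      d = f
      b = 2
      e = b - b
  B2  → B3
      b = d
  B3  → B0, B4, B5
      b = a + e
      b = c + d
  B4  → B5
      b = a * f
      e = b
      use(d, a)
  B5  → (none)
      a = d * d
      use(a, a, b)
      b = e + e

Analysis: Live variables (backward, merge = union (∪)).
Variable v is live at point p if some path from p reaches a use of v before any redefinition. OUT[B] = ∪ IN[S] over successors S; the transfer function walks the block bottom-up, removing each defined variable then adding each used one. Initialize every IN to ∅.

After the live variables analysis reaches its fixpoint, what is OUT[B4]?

Answer: {b, d, e}

Derivation:
Per-block solution:
  B0:   IN={a, b, c, f}   OUT={a, c, f}
  B1:   IN={a, c, f}   OUT={a, b, c, d, e, f}
  B2:   IN={a, c, d, e, f}   OUT={a, c, d, e, f}
  B3:   IN={a, c, d, e, f}   OUT={a, b, c, d, e, f}
  B4:   IN={a, d, f}   OUT={b, d, e}
  B5:   IN={b, d, e}   OUT={}

Merge at B4: OUT[B4] = IN[B5] = {b, d, e}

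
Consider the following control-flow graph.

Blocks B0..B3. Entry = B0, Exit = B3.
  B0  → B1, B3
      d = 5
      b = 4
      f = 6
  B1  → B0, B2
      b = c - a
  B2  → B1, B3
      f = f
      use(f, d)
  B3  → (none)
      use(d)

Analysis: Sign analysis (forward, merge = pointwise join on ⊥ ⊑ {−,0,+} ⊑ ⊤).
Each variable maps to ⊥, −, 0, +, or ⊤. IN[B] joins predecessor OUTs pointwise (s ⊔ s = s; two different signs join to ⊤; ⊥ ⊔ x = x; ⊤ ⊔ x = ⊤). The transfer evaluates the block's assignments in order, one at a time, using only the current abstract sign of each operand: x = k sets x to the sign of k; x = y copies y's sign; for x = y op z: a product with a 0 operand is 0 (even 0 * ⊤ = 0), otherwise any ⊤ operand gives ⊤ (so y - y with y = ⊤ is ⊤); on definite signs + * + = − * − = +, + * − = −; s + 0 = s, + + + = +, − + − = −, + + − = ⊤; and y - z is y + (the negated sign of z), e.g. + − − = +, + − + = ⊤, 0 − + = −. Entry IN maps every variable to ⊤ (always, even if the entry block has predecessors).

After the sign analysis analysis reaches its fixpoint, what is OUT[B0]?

Converged values:
  B0: | IN=(all ⊤) | OUT={b:+, d:+, f:+; rest ⊤}
  B1: | IN={d:+, f:+; rest ⊤} | OUT={d:+, f:+; rest ⊤}
  B2: | IN={d:+, f:+; rest ⊤} | OUT={d:+, f:+; rest ⊤}
  B3: | IN={d:+, f:+; rest ⊤} | OUT={d:+, f:+; rest ⊤}

Merge at B0 (entry node, so the boundary value (all ⊤) is joined with the incoming edge(s)): IN[B0] = (all ⊤) ⊔ OUT[B1] = {a: ⊤, b: ⊤, c: ⊤, d: ⊤, e: ⊤, f: ⊤}
Applying B0's transfer function to that IN value gives OUT[B0] (row B0 above).

Answer: {a: ⊤, b: +, c: ⊤, d: +, e: ⊤, f: +}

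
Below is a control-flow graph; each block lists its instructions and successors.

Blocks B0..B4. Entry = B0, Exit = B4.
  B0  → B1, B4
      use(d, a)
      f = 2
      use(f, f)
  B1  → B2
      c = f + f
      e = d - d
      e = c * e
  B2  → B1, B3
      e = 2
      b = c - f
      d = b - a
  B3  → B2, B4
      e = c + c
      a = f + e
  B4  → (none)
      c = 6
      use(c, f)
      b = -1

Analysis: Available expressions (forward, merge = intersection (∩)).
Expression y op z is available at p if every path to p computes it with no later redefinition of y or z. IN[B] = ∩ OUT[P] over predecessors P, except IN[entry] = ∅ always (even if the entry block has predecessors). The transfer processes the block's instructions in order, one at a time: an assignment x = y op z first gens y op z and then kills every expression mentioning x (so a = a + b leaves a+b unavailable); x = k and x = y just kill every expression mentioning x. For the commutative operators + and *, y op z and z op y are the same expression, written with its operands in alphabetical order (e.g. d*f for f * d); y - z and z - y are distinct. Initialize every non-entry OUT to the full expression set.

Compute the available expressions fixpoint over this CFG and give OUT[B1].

Answer: {d-d, f+f}

Derivation:
Per-block solution:
  B0: | IN={} | OUT={}
  B1: | IN={} | OUT={d-d, f+f}
  B2: | IN={f+f} | OUT={b-a, c-f, f+f}
  B3: | IN={b-a, c-f, f+f} | OUT={c+c, c-f, e+f, f+f}
  B4: | IN={} | OUT={}

Merge at B1: IN[B1] = OUT[B0] ∩ OUT[B2] = {}
Applying B1's transfer function to that IN value gives OUT[B1] (row B1 above).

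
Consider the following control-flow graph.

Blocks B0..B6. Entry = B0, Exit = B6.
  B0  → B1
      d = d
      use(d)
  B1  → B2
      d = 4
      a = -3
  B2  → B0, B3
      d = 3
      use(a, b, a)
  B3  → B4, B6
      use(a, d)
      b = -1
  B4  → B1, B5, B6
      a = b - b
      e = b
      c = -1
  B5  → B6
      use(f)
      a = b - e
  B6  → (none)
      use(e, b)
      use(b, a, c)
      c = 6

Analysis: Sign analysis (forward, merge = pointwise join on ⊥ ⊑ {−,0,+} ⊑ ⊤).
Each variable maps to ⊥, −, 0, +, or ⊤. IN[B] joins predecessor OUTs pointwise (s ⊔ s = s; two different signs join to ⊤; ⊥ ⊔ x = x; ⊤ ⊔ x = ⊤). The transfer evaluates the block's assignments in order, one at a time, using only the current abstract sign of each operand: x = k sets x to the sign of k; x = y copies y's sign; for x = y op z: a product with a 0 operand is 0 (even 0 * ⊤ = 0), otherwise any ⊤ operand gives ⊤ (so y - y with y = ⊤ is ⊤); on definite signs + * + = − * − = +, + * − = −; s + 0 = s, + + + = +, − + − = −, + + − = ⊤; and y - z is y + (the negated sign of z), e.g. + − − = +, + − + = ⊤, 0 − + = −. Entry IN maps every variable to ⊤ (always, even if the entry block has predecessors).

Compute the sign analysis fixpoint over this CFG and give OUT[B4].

Answer: {a: ⊤, b: -, c: -, d: +, e: -, f: ⊤}

Derivation:
Per-block solution:
  B0: | IN=(all ⊤) | OUT=(all ⊤)
  B1: | IN=(all ⊤) | OUT={a:-, d:+; rest ⊤}
  B2: | IN={a:-, d:+; rest ⊤} | OUT={a:-, d:+; rest ⊤}
  B3: | IN={a:-, d:+; rest ⊤} | OUT={a:-, b:-, d:+; rest ⊤}
  B4: | IN={a:-, b:-, d:+; rest ⊤} | OUT={b:-, c:-, d:+, e:-; rest ⊤}
  B5: | IN={b:-, c:-, d:+, e:-; rest ⊤} | OUT={b:-, c:-, d:+, e:-; rest ⊤}
  B6: | IN={b:-, d:+; rest ⊤} | OUT={b:-, c:+, d:+; rest ⊤}

Merge at B4: IN[B4] = OUT[B3] = {a: -, b: -, c: ⊤, d: +, e: ⊤, f: ⊤}
Applying B4's transfer function to that IN value gives OUT[B4] (row B4 above).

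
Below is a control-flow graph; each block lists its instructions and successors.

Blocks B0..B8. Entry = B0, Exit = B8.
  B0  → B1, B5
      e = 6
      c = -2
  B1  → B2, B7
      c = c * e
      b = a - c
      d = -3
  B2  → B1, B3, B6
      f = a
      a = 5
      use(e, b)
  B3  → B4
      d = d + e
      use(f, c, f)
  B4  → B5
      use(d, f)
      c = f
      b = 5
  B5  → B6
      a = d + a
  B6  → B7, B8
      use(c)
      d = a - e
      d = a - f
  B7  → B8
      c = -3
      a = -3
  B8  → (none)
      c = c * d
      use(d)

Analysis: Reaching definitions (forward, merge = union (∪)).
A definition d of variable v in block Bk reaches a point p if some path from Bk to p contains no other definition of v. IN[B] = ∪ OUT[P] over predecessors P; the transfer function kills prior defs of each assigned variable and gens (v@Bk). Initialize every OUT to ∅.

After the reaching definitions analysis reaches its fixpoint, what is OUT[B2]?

Per-block solution:
  B0: | IN={} | OUT={c@B0, e@B0}
  B1: | IN={a@B2, b@B1, c@B0, c@B1, d@B1, e@B0, f@B2} | OUT={a@B2, b@B1, c@B1, d@B1, e@B0, f@B2}
  B2: | IN={a@B2, b@B1, c@B1, d@B1, e@B0, f@B2} | OUT={a@B2, b@B1, c@B1, d@B1, e@B0, f@B2}
  B3: | IN={a@B2, b@B1, c@B1, d@B1, e@B0, f@B2} | OUT={a@B2, b@B1, c@B1, d@B3, e@B0, f@B2}
  B4: | IN={a@B2, b@B1, c@B1, d@B3, e@B0, f@B2} | OUT={a@B2, b@B4, c@B4, d@B3, e@B0, f@B2}
  B5: | IN={a@B2, b@B4, c@B0, c@B4, d@B3, e@B0, f@B2} | OUT={a@B5, b@B4, c@B0, c@B4, d@B3, e@B0, f@B2}
  B6: | IN={a@B2, a@B5, b@B1, b@B4, c@B0, c@B1, c@B4, d@B1, d@B3, e@B0, f@B2} | OUT={a@B2, a@B5, b@B1, b@B4, c@B0, c@B1, c@B4, d@B6, e@B0, f@B2}
  B7: | IN={a@B2, a@B5, b@B1, b@B4, c@B0, c@B1, c@B4, d@B1, d@B6, e@B0, f@B2} | OUT={a@B7, b@B1, b@B4, c@B7, d@B1, d@B6, e@B0, f@B2}
  B8: | IN={a@B2, a@B5, a@B7, b@B1, b@B4, c@B0, c@B1, c@B4, c@B7, d@B1, d@B6, e@B0, f@B2} | OUT={a@B2, a@B5, a@B7, b@B1, b@B4, c@B8, d@B1, d@B6, e@B0, f@B2}

Merge at B2: IN[B2] = OUT[B1] = {a@B2, b@B1, c@B1, d@B1, e@B0, f@B2}
Applying B2's transfer function to that IN value gives OUT[B2] (row B2 above).

Answer: {a@B2, b@B1, c@B1, d@B1, e@B0, f@B2}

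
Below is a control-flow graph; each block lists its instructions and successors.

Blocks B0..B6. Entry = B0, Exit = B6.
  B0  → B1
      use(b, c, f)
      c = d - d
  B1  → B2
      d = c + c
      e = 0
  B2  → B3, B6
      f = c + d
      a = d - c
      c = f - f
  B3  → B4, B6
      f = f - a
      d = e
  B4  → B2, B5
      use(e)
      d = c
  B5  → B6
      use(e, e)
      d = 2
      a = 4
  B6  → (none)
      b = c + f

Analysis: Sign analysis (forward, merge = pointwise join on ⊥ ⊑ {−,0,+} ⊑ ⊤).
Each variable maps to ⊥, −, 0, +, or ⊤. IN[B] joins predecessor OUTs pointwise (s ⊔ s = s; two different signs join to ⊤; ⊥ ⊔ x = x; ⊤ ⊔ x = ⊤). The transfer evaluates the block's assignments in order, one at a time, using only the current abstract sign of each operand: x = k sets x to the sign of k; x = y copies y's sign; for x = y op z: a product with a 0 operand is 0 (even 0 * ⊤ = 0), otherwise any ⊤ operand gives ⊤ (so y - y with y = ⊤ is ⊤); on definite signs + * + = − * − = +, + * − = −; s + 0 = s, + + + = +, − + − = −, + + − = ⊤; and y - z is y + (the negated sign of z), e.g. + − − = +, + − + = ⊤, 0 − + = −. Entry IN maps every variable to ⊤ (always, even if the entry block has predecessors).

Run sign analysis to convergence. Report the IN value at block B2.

Answer: {a: ⊤, b: ⊤, c: ⊤, d: ⊤, e: 0, f: ⊤}

Working:
Converged values:
  B0:   IN=(all ⊤)   OUT=(all ⊤)
  B1:   IN=(all ⊤)   OUT={e:0; rest ⊤}
  B2:   IN={e:0; rest ⊤}   OUT={e:0; rest ⊤}
  B3:   IN={e:0; rest ⊤}   OUT={d:0, e:0; rest ⊤}
  B4:   IN={d:0, e:0; rest ⊤}   OUT={e:0; rest ⊤}
  B5:   IN={e:0; rest ⊤}   OUT={a:+, d:+, e:0; rest ⊤}
  B6:   IN={e:0; rest ⊤}   OUT={e:0; rest ⊤}

Merge at B2: IN[B2] = OUT[B1] ⊔ OUT[B4] = {a: ⊤, b: ⊤, c: ⊤, d: ⊤, e: 0, f: ⊤}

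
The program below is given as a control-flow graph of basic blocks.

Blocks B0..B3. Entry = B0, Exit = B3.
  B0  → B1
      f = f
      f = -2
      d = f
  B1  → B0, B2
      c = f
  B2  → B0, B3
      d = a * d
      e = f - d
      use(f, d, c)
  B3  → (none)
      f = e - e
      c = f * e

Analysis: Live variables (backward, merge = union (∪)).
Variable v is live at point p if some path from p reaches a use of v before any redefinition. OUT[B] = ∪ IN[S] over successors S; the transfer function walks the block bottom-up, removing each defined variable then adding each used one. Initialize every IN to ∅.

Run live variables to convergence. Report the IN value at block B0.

Fixpoint table:
  B0:  IN={a, f}  OUT={a, d, f}
  B1:  IN={a, d, f}  OUT={a, c, d, f}
  B2:  IN={a, c, d, f}  OUT={a, e, f}
  B3:  IN={e}  OUT={}

Merge at B0: OUT[B0] = IN[B1] = {a, d, f}
Applying B0's transfer function to that OUT value gives IN[B0] (row B0 above).

Answer: {a, f}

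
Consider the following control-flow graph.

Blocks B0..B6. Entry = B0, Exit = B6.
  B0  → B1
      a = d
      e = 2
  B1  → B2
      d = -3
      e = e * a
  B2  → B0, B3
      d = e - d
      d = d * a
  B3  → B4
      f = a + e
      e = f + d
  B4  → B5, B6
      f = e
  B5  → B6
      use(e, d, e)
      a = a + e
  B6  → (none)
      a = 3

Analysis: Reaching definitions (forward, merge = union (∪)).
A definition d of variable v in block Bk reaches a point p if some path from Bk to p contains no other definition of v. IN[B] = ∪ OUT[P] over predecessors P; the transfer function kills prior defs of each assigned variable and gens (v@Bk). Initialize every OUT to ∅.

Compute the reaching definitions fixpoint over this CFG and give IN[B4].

Answer: {a@B0, d@B2, e@B3, f@B3}

Trace:
Per-block solution:
  B0:   IN={a@B0, d@B2, e@B1}   OUT={a@B0, d@B2, e@B0}
  B1:   IN={a@B0, d@B2, e@B0}   OUT={a@B0, d@B1, e@B1}
  B2:   IN={a@B0, d@B1, e@B1}   OUT={a@B0, d@B2, e@B1}
  B3:   IN={a@B0, d@B2, e@B1}   OUT={a@B0, d@B2, e@B3, f@B3}
  B4:   IN={a@B0, d@B2, e@B3, f@B3}   OUT={a@B0, d@B2, e@B3, f@B4}
  B5:   IN={a@B0, d@B2, e@B3, f@B4}   OUT={a@B5, d@B2, e@B3, f@B4}
  B6:   IN={a@B0, a@B5, d@B2, e@B3, f@B4}   OUT={a@B6, d@B2, e@B3, f@B4}

Merge at B4: IN[B4] = OUT[B3] = {a@B0, d@B2, e@B3, f@B3}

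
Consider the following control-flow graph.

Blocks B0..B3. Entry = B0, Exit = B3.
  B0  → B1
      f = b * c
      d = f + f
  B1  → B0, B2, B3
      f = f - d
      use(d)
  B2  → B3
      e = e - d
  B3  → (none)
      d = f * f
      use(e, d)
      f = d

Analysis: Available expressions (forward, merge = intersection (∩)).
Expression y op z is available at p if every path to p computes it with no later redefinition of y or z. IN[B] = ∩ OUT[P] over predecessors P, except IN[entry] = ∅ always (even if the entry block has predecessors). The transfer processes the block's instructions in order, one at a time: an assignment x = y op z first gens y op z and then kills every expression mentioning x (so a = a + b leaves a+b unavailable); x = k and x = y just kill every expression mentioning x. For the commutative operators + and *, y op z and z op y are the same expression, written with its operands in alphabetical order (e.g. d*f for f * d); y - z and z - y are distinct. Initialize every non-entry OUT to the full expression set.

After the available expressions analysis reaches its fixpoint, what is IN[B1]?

Per-block solution:
  B0:   IN={}   OUT={b*c, f+f}
  B1:   IN={b*c, f+f}   OUT={b*c}
  B2:   IN={b*c}   OUT={b*c}
  B3:   IN={b*c}   OUT={b*c}

Merge at B1: IN[B1] = OUT[B0] = {b*c, f+f}

Answer: {b*c, f+f}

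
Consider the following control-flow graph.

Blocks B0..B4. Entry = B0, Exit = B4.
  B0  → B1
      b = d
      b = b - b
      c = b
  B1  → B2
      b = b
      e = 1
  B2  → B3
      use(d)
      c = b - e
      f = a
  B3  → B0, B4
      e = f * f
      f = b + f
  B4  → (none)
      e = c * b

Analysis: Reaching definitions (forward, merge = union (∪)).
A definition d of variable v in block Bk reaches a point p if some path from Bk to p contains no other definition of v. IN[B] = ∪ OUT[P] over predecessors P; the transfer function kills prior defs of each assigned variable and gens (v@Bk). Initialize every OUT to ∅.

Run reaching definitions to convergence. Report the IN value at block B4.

Answer: {b@B1, c@B2, e@B3, f@B3}

Working:
Converged values:
  B0: | IN={b@B1, c@B2, e@B3, f@B3} | OUT={b@B0, c@B0, e@B3, f@B3}
  B1: | IN={b@B0, c@B0, e@B3, f@B3} | OUT={b@B1, c@B0, e@B1, f@B3}
  B2: | IN={b@B1, c@B0, e@B1, f@B3} | OUT={b@B1, c@B2, e@B1, f@B2}
  B3: | IN={b@B1, c@B2, e@B1, f@B2} | OUT={b@B1, c@B2, e@B3, f@B3}
  B4: | IN={b@B1, c@B2, e@B3, f@B3} | OUT={b@B1, c@B2, e@B4, f@B3}

Merge at B4: IN[B4] = OUT[B3] = {b@B1, c@B2, e@B3, f@B3}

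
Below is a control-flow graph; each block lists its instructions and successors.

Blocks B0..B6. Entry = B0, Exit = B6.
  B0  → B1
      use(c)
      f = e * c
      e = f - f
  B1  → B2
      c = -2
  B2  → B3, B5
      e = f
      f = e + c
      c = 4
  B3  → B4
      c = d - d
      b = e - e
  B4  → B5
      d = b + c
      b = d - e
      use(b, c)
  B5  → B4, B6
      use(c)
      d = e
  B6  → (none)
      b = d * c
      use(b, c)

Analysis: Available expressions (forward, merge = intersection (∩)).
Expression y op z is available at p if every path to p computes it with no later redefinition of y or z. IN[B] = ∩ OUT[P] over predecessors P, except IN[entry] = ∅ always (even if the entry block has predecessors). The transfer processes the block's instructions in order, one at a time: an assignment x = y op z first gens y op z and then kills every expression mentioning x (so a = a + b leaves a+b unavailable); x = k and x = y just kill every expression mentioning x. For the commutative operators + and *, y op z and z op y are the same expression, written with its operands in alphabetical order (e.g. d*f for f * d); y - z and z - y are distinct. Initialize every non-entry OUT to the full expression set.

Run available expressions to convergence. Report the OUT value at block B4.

Converged values:
  B0: | IN={} | OUT={f-f}
  B1: | IN={f-f} | OUT={f-f}
  B2: | IN={f-f} | OUT={}
  B3: | IN={} | OUT={d-d, e-e}
  B4: | IN={} | OUT={d-e}
  B5: | IN={} | OUT={}
  B6: | IN={} | OUT={c*d}

Merge at B4: IN[B4] = OUT[B3] ∩ OUT[B5] = {}
Applying B4's transfer function to that IN value gives OUT[B4] (row B4 above).

Answer: {d-e}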